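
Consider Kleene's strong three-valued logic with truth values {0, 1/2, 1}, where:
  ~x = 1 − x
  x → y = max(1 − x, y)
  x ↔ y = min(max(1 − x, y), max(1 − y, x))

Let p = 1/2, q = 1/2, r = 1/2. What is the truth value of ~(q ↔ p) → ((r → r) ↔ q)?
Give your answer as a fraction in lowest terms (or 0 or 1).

q ↔ p = 1/2 ↔ 1/2 = 1/2
~(q ↔ p) = ~1/2 = 1/2
r → r = 1/2 → 1/2 = 1/2
(r → r) ↔ q = 1/2 ↔ 1/2 = 1/2
~(q ↔ p) → ((r → r) ↔ q) = 1/2 → 1/2 = 1/2

1/2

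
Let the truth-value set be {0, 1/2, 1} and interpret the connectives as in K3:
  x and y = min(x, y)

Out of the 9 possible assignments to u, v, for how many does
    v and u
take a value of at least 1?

1

u = 0, v = 0 ↦ 0  <
u = 0, v = 1/2 ↦ 0  <
u = 0, v = 1 ↦ 0  <
u = 1/2, v = 0 ↦ 0  <
u = 1/2, v = 1/2 ↦ 1/2  <
u = 1/2, v = 1 ↦ 1/2  <
u = 1, v = 0 ↦ 0  <
u = 1, v = 1/2 ↦ 1/2  <
u = 1, v = 1 ↦ 1  ≥
So 1 of the 9 assignments meets the threshold.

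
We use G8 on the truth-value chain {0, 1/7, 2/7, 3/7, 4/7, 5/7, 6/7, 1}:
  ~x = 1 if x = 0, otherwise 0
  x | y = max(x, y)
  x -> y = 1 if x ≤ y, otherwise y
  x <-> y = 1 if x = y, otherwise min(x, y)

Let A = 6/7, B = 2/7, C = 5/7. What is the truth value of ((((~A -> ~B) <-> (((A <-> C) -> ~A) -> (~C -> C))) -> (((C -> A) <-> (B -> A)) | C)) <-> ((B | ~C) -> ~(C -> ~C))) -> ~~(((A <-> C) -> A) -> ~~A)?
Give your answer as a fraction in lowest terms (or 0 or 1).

1

~A = ~6/7 = 0
~B = ~2/7 = 0
~A -> ~B = 0 -> 0 = 1
A <-> C = 6/7 <-> 5/7 = 5/7
~A = ~6/7 = 0
(A <-> C) -> ~A = 5/7 -> 0 = 0
~C = ~5/7 = 0
~C -> C = 0 -> 5/7 = 1
((A <-> C) -> ~A) -> (~C -> C) = 0 -> 1 = 1
(~A -> ~B) <-> (((A <-> C) -> ~A) -> (~C -> C)) = 1 <-> 1 = 1
C -> A = 5/7 -> 6/7 = 1
B -> A = 2/7 -> 6/7 = 1
(C -> A) <-> (B -> A) = 1 <-> 1 = 1
((C -> A) <-> (B -> A)) | C = 1 | 5/7 = 1
((~A -> ~B) <-> (((A <-> C) -> ~A) -> (~C -> C))) -> (((C -> A) <-> (B -> A)) | C) = 1 -> 1 = 1
~C = ~5/7 = 0
B | ~C = 2/7 | 0 = 2/7
~C = ~5/7 = 0
C -> ~C = 5/7 -> 0 = 0
~(C -> ~C) = ~0 = 1
(B | ~C) -> ~(C -> ~C) = 2/7 -> 1 = 1
(((~A -> ~B) <-> (((A <-> C) -> ~A) -> (~C -> C))) -> (((C -> A) <-> (B -> A)) | C)) <-> ((B | ~C) -> ~(C -> ~C)) = 1 <-> 1 = 1
A <-> C = 6/7 <-> 5/7 = 5/7
(A <-> C) -> A = 5/7 -> 6/7 = 1
~A = ~6/7 = 0
~~A = ~0 = 1
((A <-> C) -> A) -> ~~A = 1 -> 1 = 1
~(((A <-> C) -> A) -> ~~A) = ~1 = 0
~~(((A <-> C) -> A) -> ~~A) = ~0 = 1
((((~A -> ~B) <-> (((A <-> C) -> ~A) -> (~C -> C))) -> (((C -> A) <-> (B -> A)) | C)) <-> ((B | ~C) -> ~(C -> ~C))) -> ~~(((A <-> C) -> A) -> ~~A) = 1 -> 1 = 1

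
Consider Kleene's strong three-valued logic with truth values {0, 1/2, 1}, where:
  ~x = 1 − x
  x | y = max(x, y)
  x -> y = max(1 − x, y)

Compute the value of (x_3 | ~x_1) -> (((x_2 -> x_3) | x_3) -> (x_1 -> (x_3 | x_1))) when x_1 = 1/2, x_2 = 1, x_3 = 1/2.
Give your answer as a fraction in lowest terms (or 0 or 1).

~x_1 = ~1/2 = 1/2
x_3 | ~x_1 = 1/2 | 1/2 = 1/2
x_2 -> x_3 = 1 -> 1/2 = 1/2
(x_2 -> x_3) | x_3 = 1/2 | 1/2 = 1/2
x_3 | x_1 = 1/2 | 1/2 = 1/2
x_1 -> (x_3 | x_1) = 1/2 -> 1/2 = 1/2
((x_2 -> x_3) | x_3) -> (x_1 -> (x_3 | x_1)) = 1/2 -> 1/2 = 1/2
(x_3 | ~x_1) -> (((x_2 -> x_3) | x_3) -> (x_1 -> (x_3 | x_1))) = 1/2 -> 1/2 = 1/2

1/2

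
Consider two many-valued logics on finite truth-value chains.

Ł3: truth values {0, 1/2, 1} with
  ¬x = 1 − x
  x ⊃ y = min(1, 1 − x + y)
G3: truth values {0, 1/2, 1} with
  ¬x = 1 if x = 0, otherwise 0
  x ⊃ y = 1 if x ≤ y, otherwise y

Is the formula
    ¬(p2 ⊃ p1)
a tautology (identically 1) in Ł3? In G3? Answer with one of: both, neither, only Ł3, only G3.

neither

In Ł3: at p1 = 0, p2 = 0 the value is 0 — not a tautology.
In G3: at p1 = 0, p2 = 0 the value is 0 — not a tautology.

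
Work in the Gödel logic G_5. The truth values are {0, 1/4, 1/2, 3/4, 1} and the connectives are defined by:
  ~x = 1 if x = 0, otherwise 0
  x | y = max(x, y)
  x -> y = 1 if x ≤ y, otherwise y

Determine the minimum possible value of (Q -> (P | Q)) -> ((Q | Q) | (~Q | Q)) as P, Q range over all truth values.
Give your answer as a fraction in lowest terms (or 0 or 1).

1/4

Take P = 0, Q = 1/4:
P | Q = 0 | 1/4 = 1/4
Q -> (P | Q) = 1/4 -> 1/4 = 1
Q | Q = 1/4 | 1/4 = 1/4
~Q = ~1/4 = 0
~Q | Q = 0 | 1/4 = 1/4
(Q | Q) | (~Q | Q) = 1/4 | 1/4 = 1/4
(Q -> (P | Q)) -> ((Q | Q) | (~Q | Q)) = 1 -> 1/4 = 1/4
No assignment yields a value below 1/4, so this is the minimum.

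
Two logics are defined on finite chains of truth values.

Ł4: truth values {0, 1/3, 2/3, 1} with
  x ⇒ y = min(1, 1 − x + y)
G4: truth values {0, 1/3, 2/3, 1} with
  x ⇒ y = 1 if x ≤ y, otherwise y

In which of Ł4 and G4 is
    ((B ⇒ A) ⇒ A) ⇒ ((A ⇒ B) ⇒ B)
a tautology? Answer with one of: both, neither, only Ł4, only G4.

only Ł4

In Ł4: every assignment gives 1 — tautology.
In G4: at A = 0, B = 1/3 the value is 1/3 — not a tautology.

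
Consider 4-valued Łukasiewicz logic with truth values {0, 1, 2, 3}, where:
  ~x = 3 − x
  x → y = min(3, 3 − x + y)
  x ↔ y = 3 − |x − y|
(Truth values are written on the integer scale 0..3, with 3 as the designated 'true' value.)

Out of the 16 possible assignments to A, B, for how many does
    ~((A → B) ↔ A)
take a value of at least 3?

5

A = 0, B = 0 ↦ 3  ≥
A = 0, B = 1 ↦ 3  ≥
A = 0, B = 2 ↦ 3  ≥
A = 0, B = 3 ↦ 3  ≥
A = 1, B = 0 ↦ 1  <
A = 1, B = 1 ↦ 2  <
A = 1, B = 2 ↦ 2  <
A = 1, B = 3 ↦ 2  <
A = 2, B = 0 ↦ 1  <
A = 2, B = 1 ↦ 0  <
A = 2, B = 2 ↦ 1  <
A = 2, B = 3 ↦ 1  <
A = 3, B = 0 ↦ 3  ≥
A = 3, B = 1 ↦ 2  <
A = 3, B = 2 ↦ 1  <
A = 3, B = 3 ↦ 0  <
So 5 of the 16 assignments meet the threshold.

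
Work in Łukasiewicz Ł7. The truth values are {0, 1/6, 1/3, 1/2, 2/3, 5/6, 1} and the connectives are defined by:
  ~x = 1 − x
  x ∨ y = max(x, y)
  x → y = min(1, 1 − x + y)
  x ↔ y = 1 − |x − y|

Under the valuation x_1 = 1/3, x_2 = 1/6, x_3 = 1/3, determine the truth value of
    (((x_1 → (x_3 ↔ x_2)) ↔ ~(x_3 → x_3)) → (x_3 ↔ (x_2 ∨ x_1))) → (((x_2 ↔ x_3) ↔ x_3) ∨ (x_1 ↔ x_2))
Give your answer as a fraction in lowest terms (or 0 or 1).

5/6

x_3 ↔ x_2 = 1/3 ↔ 1/6 = 5/6
x_1 → (x_3 ↔ x_2) = 1/3 → 5/6 = 1
x_3 → x_3 = 1/3 → 1/3 = 1
~(x_3 → x_3) = ~1 = 0
(x_1 → (x_3 ↔ x_2)) ↔ ~(x_3 → x_3) = 1 ↔ 0 = 0
x_2 ∨ x_1 = 1/6 ∨ 1/3 = 1/3
x_3 ↔ (x_2 ∨ x_1) = 1/3 ↔ 1/3 = 1
((x_1 → (x_3 ↔ x_2)) ↔ ~(x_3 → x_3)) → (x_3 ↔ (x_2 ∨ x_1)) = 0 → 1 = 1
x_2 ↔ x_3 = 1/6 ↔ 1/3 = 5/6
(x_2 ↔ x_3) ↔ x_3 = 5/6 ↔ 1/3 = 1/2
x_1 ↔ x_2 = 1/3 ↔ 1/6 = 5/6
((x_2 ↔ x_3) ↔ x_3) ∨ (x_1 ↔ x_2) = 1/2 ∨ 5/6 = 5/6
(((x_1 → (x_3 ↔ x_2)) ↔ ~(x_3 → x_3)) → (x_3 ↔ (x_2 ∨ x_1))) → (((x_2 ↔ x_3) ↔ x_3) ∨ (x_1 ↔ x_2)) = 1 → 5/6 = 5/6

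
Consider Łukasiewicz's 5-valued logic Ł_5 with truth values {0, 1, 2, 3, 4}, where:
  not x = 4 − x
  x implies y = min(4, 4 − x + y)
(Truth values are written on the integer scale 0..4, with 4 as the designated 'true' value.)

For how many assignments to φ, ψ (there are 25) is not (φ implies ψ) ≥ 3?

value 4: 1 assignment (counts)
value 3: 2 assignments (counts)
value 2: 3 assignments
value 1: 4 assignments
value 0: 15 assignments
So 3 of the 25 assignments meet the threshold.

3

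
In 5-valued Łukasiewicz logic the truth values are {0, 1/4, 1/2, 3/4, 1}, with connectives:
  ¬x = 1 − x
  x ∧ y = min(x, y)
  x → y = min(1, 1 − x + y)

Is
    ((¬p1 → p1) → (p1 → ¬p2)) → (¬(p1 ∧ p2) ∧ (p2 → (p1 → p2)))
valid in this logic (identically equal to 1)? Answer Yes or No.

Counterexample: take p1 = 1/4, p2 = 1/4.
¬p1 = ¬1/4 = 3/4
¬p1 → p1 = 3/4 → 1/4 = 1/2
¬p2 = ¬1/4 = 3/4
p1 → ¬p2 = 1/4 → 3/4 = 1
(¬p1 → p1) → (p1 → ¬p2) = 1/2 → 1 = 1
p1 ∧ p2 = 1/4 ∧ 1/4 = 1/4
¬(p1 ∧ p2) = ¬1/4 = 3/4
p1 → p2 = 1/4 → 1/4 = 1
p2 → (p1 → p2) = 1/4 → 1 = 1
¬(p1 ∧ p2) ∧ (p2 → (p1 → p2)) = 3/4 ∧ 1 = 3/4
((¬p1 → p1) → (p1 → ¬p2)) → (¬(p1 ∧ p2) ∧ (p2 → (p1 → p2))) = 1 → 3/4 = 3/4
This gives 3/4 ≠ 1.

No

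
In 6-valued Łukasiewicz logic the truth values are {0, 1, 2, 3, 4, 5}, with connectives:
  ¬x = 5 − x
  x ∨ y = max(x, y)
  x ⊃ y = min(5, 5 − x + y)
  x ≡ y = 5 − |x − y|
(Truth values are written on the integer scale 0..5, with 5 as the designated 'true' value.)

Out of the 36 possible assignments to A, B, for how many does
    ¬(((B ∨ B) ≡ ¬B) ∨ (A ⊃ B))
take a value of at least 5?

value 5: 1 assignment (counts)
value 4: 1 assignment
value 3: 3 assignments
value 2: 2 assignments
value 1: 8 assignments
value 0: 21 assignments
So 1 of the 36 assignments meets the threshold.

1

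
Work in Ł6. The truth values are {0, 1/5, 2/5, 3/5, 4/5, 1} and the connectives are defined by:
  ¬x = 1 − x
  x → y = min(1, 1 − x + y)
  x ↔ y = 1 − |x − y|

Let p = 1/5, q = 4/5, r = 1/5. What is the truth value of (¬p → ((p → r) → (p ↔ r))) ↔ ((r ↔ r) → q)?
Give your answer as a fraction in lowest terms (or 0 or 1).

¬p = ¬1/5 = 4/5
p → r = 1/5 → 1/5 = 1
p ↔ r = 1/5 ↔ 1/5 = 1
(p → r) → (p ↔ r) = 1 → 1 = 1
¬p → ((p → r) → (p ↔ r)) = 4/5 → 1 = 1
r ↔ r = 1/5 ↔ 1/5 = 1
(r ↔ r) → q = 1 → 4/5 = 4/5
(¬p → ((p → r) → (p ↔ r))) ↔ ((r ↔ r) → q) = 1 ↔ 4/5 = 4/5

4/5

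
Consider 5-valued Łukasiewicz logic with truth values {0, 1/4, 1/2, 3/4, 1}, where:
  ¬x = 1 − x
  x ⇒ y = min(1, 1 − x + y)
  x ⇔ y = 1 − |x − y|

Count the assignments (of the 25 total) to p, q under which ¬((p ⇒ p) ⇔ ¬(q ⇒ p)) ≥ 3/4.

value 1: 15 assignments (counts)
value 3/4: 4 assignments (counts)
value 1/2: 3 assignments
value 1/4: 2 assignments
value 0: 1 assignment
So 19 of the 25 assignments meet the threshold.

19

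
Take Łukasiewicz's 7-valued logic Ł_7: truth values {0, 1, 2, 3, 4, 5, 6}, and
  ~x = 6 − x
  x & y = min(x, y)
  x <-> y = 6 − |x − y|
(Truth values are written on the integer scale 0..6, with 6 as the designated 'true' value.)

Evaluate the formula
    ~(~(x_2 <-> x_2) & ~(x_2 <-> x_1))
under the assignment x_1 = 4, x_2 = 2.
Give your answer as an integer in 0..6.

6

x_2 <-> x_2 = 2 <-> 2 = 6
~(x_2 <-> x_2) = ~6 = 0
x_2 <-> x_1 = 2 <-> 4 = 4
~(x_2 <-> x_1) = ~4 = 2
~(x_2 <-> x_2) & ~(x_2 <-> x_1) = 0 & 2 = 0
~(~(x_2 <-> x_2) & ~(x_2 <-> x_1)) = ~0 = 6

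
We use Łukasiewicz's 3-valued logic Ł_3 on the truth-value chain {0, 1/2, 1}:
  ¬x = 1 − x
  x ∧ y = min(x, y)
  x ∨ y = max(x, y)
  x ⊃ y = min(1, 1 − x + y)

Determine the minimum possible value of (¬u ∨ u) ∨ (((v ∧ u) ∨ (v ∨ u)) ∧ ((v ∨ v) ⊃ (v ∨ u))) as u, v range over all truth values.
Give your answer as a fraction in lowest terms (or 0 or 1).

Take u = 1/2, v = 0:
¬u = ¬1/2 = 1/2
¬u ∨ u = 1/2 ∨ 1/2 = 1/2
v ∧ u = 0 ∧ 1/2 = 0
v ∨ u = 0 ∨ 1/2 = 1/2
(v ∧ u) ∨ (v ∨ u) = 0 ∨ 1/2 = 1/2
v ∨ v = 0 ∨ 0 = 0
v ∨ u = 0 ∨ 1/2 = 1/2
(v ∨ v) ⊃ (v ∨ u) = 0 ⊃ 1/2 = 1
((v ∧ u) ∨ (v ∨ u)) ∧ ((v ∨ v) ⊃ (v ∨ u)) = 1/2 ∧ 1 = 1/2
(¬u ∨ u) ∨ (((v ∧ u) ∨ (v ∨ u)) ∧ ((v ∨ v) ⊃ (v ∨ u))) = 1/2 ∨ 1/2 = 1/2
No assignment yields a value below 1/2, so this is the minimum.

1/2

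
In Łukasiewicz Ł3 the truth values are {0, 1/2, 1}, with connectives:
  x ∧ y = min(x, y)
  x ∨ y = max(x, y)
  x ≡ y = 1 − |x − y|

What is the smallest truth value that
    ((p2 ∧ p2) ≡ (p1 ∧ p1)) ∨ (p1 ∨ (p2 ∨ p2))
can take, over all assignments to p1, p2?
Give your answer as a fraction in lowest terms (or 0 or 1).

Take p1 = 0, p2 = 1/2:
p2 ∧ p2 = 1/2 ∧ 1/2 = 1/2
p1 ∧ p1 = 0 ∧ 0 = 0
(p2 ∧ p2) ≡ (p1 ∧ p1) = 1/2 ≡ 0 = 1/2
p2 ∨ p2 = 1/2 ∨ 1/2 = 1/2
p1 ∨ (p2 ∨ p2) = 0 ∨ 1/2 = 1/2
((p2 ∧ p2) ≡ (p1 ∧ p1)) ∨ (p1 ∨ (p2 ∨ p2)) = 1/2 ∨ 1/2 = 1/2
No assignment yields a value below 1/2, so this is the minimum.

1/2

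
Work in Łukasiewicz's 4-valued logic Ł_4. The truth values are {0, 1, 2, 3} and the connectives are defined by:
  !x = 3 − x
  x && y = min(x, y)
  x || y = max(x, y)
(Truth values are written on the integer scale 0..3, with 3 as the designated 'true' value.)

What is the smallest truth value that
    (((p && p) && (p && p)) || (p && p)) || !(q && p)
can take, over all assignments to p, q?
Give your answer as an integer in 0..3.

2

Take p = 1, q = 1:
p && p = 1 && 1 = 1
p && p = 1 && 1 = 1
(p && p) && (p && p) = 1 && 1 = 1
p && p = 1 && 1 = 1
((p && p) && (p && p)) || (p && p) = 1 || 1 = 1
q && p = 1 && 1 = 1
!(q && p) = !1 = 2
(((p && p) && (p && p)) || (p && p)) || !(q && p) = 1 || 2 = 2
No assignment yields a value below 2, so this is the minimum.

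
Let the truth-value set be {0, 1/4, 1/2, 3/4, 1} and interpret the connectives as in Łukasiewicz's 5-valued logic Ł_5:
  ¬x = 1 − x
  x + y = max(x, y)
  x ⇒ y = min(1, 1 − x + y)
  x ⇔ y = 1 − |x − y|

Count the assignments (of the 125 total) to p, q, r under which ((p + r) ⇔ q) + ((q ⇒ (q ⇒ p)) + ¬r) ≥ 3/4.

122

value 1: 107 assignments (counts)
value 3/4: 15 assignments (counts)
value 1/2: 3 assignments
So 122 of the 125 assignments meet the threshold.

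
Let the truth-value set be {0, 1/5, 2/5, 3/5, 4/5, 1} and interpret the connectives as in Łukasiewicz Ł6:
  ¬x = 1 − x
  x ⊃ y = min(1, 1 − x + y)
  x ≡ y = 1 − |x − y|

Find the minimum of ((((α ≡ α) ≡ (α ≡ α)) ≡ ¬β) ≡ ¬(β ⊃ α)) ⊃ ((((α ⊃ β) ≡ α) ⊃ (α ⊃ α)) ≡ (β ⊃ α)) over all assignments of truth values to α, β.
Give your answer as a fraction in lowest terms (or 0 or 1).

3/5

Take α = 0, β = 3/5:
α ≡ α = 0 ≡ 0 = 1
α ≡ α = 0 ≡ 0 = 1
(α ≡ α) ≡ (α ≡ α) = 1 ≡ 1 = 1
¬β = ¬3/5 = 2/5
((α ≡ α) ≡ (α ≡ α)) ≡ ¬β = 1 ≡ 2/5 = 2/5
β ⊃ α = 3/5 ⊃ 0 = 2/5
¬(β ⊃ α) = ¬2/5 = 3/5
(((α ≡ α) ≡ (α ≡ α)) ≡ ¬β) ≡ ¬(β ⊃ α) = 2/5 ≡ 3/5 = 4/5
α ⊃ β = 0 ⊃ 3/5 = 1
(α ⊃ β) ≡ α = 1 ≡ 0 = 0
α ⊃ α = 0 ⊃ 0 = 1
((α ⊃ β) ≡ α) ⊃ (α ⊃ α) = 0 ⊃ 1 = 1
β ⊃ α = 3/5 ⊃ 0 = 2/5
(((α ⊃ β) ≡ α) ⊃ (α ⊃ α)) ≡ (β ⊃ α) = 1 ≡ 2/5 = 2/5
((((α ≡ α) ≡ (α ≡ α)) ≡ ¬β) ≡ ¬(β ⊃ α)) ⊃ ((((α ⊃ β) ≡ α) ⊃ (α ⊃ α)) ≡ (β ⊃ α)) = 4/5 ⊃ 2/5 = 3/5
No assignment yields a value below 3/5, so this is the minimum.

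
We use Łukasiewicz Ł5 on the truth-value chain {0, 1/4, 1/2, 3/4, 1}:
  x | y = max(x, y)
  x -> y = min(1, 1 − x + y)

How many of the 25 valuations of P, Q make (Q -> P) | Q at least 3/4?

24

value 1: 19 assignments (counts)
value 3/4: 5 assignments (counts)
value 1/2: 1 assignment
So 24 of the 25 assignments meet the threshold.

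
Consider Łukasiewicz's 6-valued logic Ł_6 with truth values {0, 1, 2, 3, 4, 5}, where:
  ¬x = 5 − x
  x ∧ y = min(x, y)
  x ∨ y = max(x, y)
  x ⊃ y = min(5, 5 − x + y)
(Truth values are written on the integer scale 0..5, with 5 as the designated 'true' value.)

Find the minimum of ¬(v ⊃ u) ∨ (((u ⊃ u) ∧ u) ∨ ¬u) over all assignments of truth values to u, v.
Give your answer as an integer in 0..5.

3

Take u = 2, v = 0:
v ⊃ u = 0 ⊃ 2 = 5
¬(v ⊃ u) = ¬5 = 0
u ⊃ u = 2 ⊃ 2 = 5
(u ⊃ u) ∧ u = 5 ∧ 2 = 2
¬u = ¬2 = 3
((u ⊃ u) ∧ u) ∨ ¬u = 2 ∨ 3 = 3
¬(v ⊃ u) ∨ (((u ⊃ u) ∧ u) ∨ ¬u) = 0 ∨ 3 = 3
No assignment yields a value below 3, so this is the minimum.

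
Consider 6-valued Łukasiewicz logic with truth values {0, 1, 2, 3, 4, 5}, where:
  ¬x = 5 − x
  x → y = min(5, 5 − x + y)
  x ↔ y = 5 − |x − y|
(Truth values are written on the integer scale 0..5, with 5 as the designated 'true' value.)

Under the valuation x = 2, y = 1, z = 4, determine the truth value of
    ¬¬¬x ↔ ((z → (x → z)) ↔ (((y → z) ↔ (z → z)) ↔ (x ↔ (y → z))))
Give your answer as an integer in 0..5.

4

¬x = ¬2 = 3
¬¬x = ¬3 = 2
¬¬¬x = ¬2 = 3
x → z = 2 → 4 = 5
z → (x → z) = 4 → 5 = 5
y → z = 1 → 4 = 5
z → z = 4 → 4 = 5
(y → z) ↔ (z → z) = 5 ↔ 5 = 5
y → z = 1 → 4 = 5
x ↔ (y → z) = 2 ↔ 5 = 2
((y → z) ↔ (z → z)) ↔ (x ↔ (y → z)) = 5 ↔ 2 = 2
(z → (x → z)) ↔ (((y → z) ↔ (z → z)) ↔ (x ↔ (y → z))) = 5 ↔ 2 = 2
¬¬¬x ↔ ((z → (x → z)) ↔ (((y → z) ↔ (z → z)) ↔ (x ↔ (y → z)))) = 3 ↔ 2 = 4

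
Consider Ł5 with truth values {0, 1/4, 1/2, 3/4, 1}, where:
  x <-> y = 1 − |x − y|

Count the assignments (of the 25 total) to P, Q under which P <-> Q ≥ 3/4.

13

value 1: 5 assignments (counts)
value 3/4: 8 assignments (counts)
value 1/2: 6 assignments
value 1/4: 4 assignments
value 0: 2 assignments
So 13 of the 25 assignments meet the threshold.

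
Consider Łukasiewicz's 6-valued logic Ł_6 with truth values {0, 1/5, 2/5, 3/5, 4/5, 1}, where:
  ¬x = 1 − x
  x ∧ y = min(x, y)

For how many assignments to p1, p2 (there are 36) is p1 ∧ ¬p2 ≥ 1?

value 1: 1 assignment (counts)
value 4/5: 3 assignments
value 3/5: 5 assignments
value 2/5: 7 assignments
value 1/5: 9 assignments
value 0: 11 assignments
So 1 of the 36 assignments meets the threshold.

1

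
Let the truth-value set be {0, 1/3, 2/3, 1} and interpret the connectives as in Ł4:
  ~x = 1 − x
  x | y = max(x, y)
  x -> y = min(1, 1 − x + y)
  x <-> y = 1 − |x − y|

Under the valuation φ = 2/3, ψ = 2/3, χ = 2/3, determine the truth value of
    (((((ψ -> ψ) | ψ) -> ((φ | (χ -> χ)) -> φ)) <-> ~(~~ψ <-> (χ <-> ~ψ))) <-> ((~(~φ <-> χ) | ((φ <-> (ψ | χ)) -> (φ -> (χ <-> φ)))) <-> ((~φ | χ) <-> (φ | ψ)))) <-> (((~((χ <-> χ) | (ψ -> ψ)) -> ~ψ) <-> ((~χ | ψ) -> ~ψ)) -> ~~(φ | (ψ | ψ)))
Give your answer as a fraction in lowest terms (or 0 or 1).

ψ -> ψ = 2/3 -> 2/3 = 1
(ψ -> ψ) | ψ = 1 | 2/3 = 1
χ -> χ = 2/3 -> 2/3 = 1
φ | (χ -> χ) = 2/3 | 1 = 1
(φ | (χ -> χ)) -> φ = 1 -> 2/3 = 2/3
((ψ -> ψ) | ψ) -> ((φ | (χ -> χ)) -> φ) = 1 -> 2/3 = 2/3
~ψ = ~2/3 = 1/3
~~ψ = ~1/3 = 2/3
~ψ = ~2/3 = 1/3
χ <-> ~ψ = 2/3 <-> 1/3 = 2/3
~~ψ <-> (χ <-> ~ψ) = 2/3 <-> 2/3 = 1
~(~~ψ <-> (χ <-> ~ψ)) = ~1 = 0
(((ψ -> ψ) | ψ) -> ((φ | (χ -> χ)) -> φ)) <-> ~(~~ψ <-> (χ <-> ~ψ)) = 2/3 <-> 0 = 1/3
~φ = ~2/3 = 1/3
~φ <-> χ = 1/3 <-> 2/3 = 2/3
~(~φ <-> χ) = ~2/3 = 1/3
ψ | χ = 2/3 | 2/3 = 2/3
φ <-> (ψ | χ) = 2/3 <-> 2/3 = 1
χ <-> φ = 2/3 <-> 2/3 = 1
φ -> (χ <-> φ) = 2/3 -> 1 = 1
(φ <-> (ψ | χ)) -> (φ -> (χ <-> φ)) = 1 -> 1 = 1
~(~φ <-> χ) | ((φ <-> (ψ | χ)) -> (φ -> (χ <-> φ))) = 1/3 | 1 = 1
~φ = ~2/3 = 1/3
~φ | χ = 1/3 | 2/3 = 2/3
φ | ψ = 2/3 | 2/3 = 2/3
(~φ | χ) <-> (φ | ψ) = 2/3 <-> 2/3 = 1
(~(~φ <-> χ) | ((φ <-> (ψ | χ)) -> (φ -> (χ <-> φ)))) <-> ((~φ | χ) <-> (φ | ψ)) = 1 <-> 1 = 1
((((ψ -> ψ) | ψ) -> ((φ | (χ -> χ)) -> φ)) <-> ~(~~ψ <-> (χ <-> ~ψ))) <-> ((~(~φ <-> χ) | ((φ <-> (ψ | χ)) -> (φ -> (χ <-> φ)))) <-> ((~φ | χ) <-> (φ | ψ))) = 1/3 <-> 1 = 1/3
χ <-> χ = 2/3 <-> 2/3 = 1
ψ -> ψ = 2/3 -> 2/3 = 1
(χ <-> χ) | (ψ -> ψ) = 1 | 1 = 1
~((χ <-> χ) | (ψ -> ψ)) = ~1 = 0
~ψ = ~2/3 = 1/3
~((χ <-> χ) | (ψ -> ψ)) -> ~ψ = 0 -> 1/3 = 1
~χ = ~2/3 = 1/3
~χ | ψ = 1/3 | 2/3 = 2/3
~ψ = ~2/3 = 1/3
(~χ | ψ) -> ~ψ = 2/3 -> 1/3 = 2/3
(~((χ <-> χ) | (ψ -> ψ)) -> ~ψ) <-> ((~χ | ψ) -> ~ψ) = 1 <-> 2/3 = 2/3
ψ | ψ = 2/3 | 2/3 = 2/3
φ | (ψ | ψ) = 2/3 | 2/3 = 2/3
~(φ | (ψ | ψ)) = ~2/3 = 1/3
~~(φ | (ψ | ψ)) = ~1/3 = 2/3
((~((χ <-> χ) | (ψ -> ψ)) -> ~ψ) <-> ((~χ | ψ) -> ~ψ)) -> ~~(φ | (ψ | ψ)) = 2/3 -> 2/3 = 1
(((((ψ -> ψ) | ψ) -> ((φ | (χ -> χ)) -> φ)) <-> ~(~~ψ <-> (χ <-> ~ψ))) <-> ((~(~φ <-> χ) | ((φ <-> (ψ | χ)) -> (φ -> (χ <-> φ)))) <-> ((~φ | χ) <-> (φ | ψ)))) <-> (((~((χ <-> χ) | (ψ -> ψ)) -> ~ψ) <-> ((~χ | ψ) -> ~ψ)) -> ~~(φ | (ψ | ψ))) = 1/3 <-> 1 = 1/3

1/3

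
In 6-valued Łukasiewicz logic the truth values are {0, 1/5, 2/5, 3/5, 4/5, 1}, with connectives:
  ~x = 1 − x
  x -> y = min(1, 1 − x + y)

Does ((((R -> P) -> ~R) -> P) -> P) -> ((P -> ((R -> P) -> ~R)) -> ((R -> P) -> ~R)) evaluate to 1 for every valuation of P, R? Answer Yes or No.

At P = 2/5, R = 2/5, for instance:
R -> P = 2/5 -> 2/5 = 1
~R = ~2/5 = 3/5
(R -> P) -> ~R = 1 -> 3/5 = 3/5
((R -> P) -> ~R) -> P = 3/5 -> 2/5 = 4/5
(((R -> P) -> ~R) -> P) -> P = 4/5 -> 2/5 = 3/5
P -> ((R -> P) -> ~R) = 2/5 -> 3/5 = 1
(P -> ((R -> P) -> ~R)) -> ((R -> P) -> ~R) = 1 -> 3/5 = 3/5
((((R -> P) -> ~R) -> P) -> P) -> ((P -> ((R -> P) -> ~R)) -> ((R -> P) -> ~R)) = 3/5 -> 3/5 = 1
and checking the remaining 35 assignments likewise gives ≥ 1 in every case.

Yes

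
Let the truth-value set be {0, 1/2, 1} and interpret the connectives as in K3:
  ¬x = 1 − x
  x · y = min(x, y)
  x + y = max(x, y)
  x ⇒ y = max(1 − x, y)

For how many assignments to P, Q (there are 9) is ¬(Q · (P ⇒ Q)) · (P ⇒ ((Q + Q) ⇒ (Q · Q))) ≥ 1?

3

P = 0, Q = 0 ↦ 1  ≥
P = 0, Q = 1/2 ↦ 1/2  <
P = 0, Q = 1 ↦ 0  <
P = 1/2, Q = 0 ↦ 1  ≥
P = 1/2, Q = 1/2 ↦ 1/2  <
P = 1/2, Q = 1 ↦ 0  <
P = 1, Q = 0 ↦ 1  ≥
P = 1, Q = 1/2 ↦ 1/2  <
P = 1, Q = 1 ↦ 0  <
So 3 of the 9 assignments meet the threshold.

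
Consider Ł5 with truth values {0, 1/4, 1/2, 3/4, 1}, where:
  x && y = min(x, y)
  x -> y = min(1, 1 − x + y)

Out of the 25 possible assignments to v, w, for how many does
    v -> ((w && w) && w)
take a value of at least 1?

value 1: 15 assignments (counts)
value 3/4: 4 assignments
value 1/2: 3 assignments
value 1/4: 2 assignments
value 0: 1 assignment
So 15 of the 25 assignments meet the threshold.

15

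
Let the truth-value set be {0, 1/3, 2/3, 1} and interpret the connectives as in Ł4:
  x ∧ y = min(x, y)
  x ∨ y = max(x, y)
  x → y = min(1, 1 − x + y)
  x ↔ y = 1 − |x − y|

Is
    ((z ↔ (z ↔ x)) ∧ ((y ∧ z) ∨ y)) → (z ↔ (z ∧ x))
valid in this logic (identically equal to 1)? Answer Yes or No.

Counterexample: take x = 0, y = 2/3, z = 2/3.
z ↔ x = 2/3 ↔ 0 = 1/3
z ↔ (z ↔ x) = 2/3 ↔ 1/3 = 2/3
y ∧ z = 2/3 ∧ 2/3 = 2/3
(y ∧ z) ∨ y = 2/3 ∨ 2/3 = 2/3
(z ↔ (z ↔ x)) ∧ ((y ∧ z) ∨ y) = 2/3 ∧ 2/3 = 2/3
z ∧ x = 2/3 ∧ 0 = 0
z ↔ (z ∧ x) = 2/3 ↔ 0 = 1/3
((z ↔ (z ↔ x)) ∧ ((y ∧ z) ∨ y)) → (z ↔ (z ∧ x)) = 2/3 → 1/3 = 2/3
This gives 2/3 ≠ 1.

No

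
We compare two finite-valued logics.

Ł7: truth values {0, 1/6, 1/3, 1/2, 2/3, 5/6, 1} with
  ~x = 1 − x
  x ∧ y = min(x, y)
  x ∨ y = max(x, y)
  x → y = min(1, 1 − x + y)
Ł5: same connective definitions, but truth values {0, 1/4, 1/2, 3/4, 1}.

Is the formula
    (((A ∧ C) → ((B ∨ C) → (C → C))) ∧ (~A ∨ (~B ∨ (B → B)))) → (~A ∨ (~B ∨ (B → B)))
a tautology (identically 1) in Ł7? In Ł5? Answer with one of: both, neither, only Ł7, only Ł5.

both

In Ł7: every assignment gives 1 — tautology.
In Ł5: every assignment gives 1 — tautology.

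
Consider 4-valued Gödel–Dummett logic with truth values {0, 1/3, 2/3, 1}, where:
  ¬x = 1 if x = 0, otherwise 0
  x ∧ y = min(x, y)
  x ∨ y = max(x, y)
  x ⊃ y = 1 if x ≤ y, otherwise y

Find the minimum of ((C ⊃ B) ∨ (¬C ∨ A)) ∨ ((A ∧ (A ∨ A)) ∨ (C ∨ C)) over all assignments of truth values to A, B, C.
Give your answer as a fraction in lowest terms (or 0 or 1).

1/3

Take A = 0, B = 0, C = 1/3:
C ⊃ B = 1/3 ⊃ 0 = 0
¬C = ¬1/3 = 0
¬C ∨ A = 0 ∨ 0 = 0
(C ⊃ B) ∨ (¬C ∨ A) = 0 ∨ 0 = 0
A ∨ A = 0 ∨ 0 = 0
A ∧ (A ∨ A) = 0 ∧ 0 = 0
C ∨ C = 1/3 ∨ 1/3 = 1/3
(A ∧ (A ∨ A)) ∨ (C ∨ C) = 0 ∨ 1/3 = 1/3
((C ⊃ B) ∨ (¬C ∨ A)) ∨ ((A ∧ (A ∨ A)) ∨ (C ∨ C)) = 0 ∨ 1/3 = 1/3
No assignment yields a value below 1/3, so this is the minimum.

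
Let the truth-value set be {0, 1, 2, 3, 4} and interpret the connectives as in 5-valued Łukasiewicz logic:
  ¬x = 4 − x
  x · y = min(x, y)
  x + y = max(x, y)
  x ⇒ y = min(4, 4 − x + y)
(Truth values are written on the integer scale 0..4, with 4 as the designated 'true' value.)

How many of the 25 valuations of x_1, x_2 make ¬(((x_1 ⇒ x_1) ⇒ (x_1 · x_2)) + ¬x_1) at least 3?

value 4: 1 assignment (counts)
value 3: 3 assignments (counts)
value 2: 7 assignments
value 1: 8 assignments
value 0: 6 assignments
So 4 of the 25 assignments meet the threshold.

4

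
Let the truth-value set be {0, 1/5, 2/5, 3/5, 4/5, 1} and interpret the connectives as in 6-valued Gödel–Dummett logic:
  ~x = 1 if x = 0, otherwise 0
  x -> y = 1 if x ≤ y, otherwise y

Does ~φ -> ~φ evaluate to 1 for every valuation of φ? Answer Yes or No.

Yes

φ = 0 ↦ 1
φ = 1/5 ↦ 1
φ = 2/5 ↦ 1
φ = 3/5 ↦ 1
φ = 4/5 ↦ 1
φ = 1 ↦ 1
Every assignment gives a value ≥ 1.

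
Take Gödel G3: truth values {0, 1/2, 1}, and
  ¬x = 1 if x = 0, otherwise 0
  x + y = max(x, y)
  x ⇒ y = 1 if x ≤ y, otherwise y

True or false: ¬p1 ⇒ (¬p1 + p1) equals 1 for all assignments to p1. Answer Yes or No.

p1 = 0 ↦ 1
p1 = 1/2 ↦ 1
p1 = 1 ↦ 1
Every assignment gives a value ≥ 1.

Yes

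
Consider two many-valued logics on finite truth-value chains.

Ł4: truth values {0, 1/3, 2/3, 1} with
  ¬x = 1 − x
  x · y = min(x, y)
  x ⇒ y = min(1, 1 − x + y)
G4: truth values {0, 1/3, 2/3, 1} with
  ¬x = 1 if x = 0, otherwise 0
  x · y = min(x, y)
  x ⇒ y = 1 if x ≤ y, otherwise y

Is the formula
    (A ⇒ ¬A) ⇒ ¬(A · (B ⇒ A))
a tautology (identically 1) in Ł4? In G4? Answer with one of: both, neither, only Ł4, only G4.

In Ł4: at A = 1/3, B = 0 the value is 2/3 — not a tautology.
In G4: every assignment gives 1 — tautology.

only G4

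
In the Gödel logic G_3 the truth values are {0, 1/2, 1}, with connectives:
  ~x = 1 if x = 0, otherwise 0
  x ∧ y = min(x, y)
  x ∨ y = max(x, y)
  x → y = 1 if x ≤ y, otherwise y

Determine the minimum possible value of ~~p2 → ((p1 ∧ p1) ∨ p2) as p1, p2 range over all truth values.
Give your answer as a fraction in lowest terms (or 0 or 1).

Take p1 = 0, p2 = 1/2:
~p2 = ~1/2 = 0
~~p2 = ~0 = 1
p1 ∧ p1 = 0 ∧ 0 = 0
(p1 ∧ p1) ∨ p2 = 0 ∨ 1/2 = 1/2
~~p2 → ((p1 ∧ p1) ∨ p2) = 1 → 1/2 = 1/2
No assignment yields a value below 1/2, so this is the minimum.

1/2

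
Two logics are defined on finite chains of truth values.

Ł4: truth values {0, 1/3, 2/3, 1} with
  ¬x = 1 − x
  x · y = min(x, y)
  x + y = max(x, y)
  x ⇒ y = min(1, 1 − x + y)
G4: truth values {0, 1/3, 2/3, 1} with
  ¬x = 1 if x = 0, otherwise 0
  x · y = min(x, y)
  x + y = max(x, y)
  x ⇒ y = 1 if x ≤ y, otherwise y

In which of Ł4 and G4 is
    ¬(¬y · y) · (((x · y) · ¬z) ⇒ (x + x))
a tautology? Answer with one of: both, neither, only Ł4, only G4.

only G4

In Ł4: at x = 0, y = 1/3, z = 0 the value is 2/3 — not a tautology.
In G4: every assignment gives 1 — tautology.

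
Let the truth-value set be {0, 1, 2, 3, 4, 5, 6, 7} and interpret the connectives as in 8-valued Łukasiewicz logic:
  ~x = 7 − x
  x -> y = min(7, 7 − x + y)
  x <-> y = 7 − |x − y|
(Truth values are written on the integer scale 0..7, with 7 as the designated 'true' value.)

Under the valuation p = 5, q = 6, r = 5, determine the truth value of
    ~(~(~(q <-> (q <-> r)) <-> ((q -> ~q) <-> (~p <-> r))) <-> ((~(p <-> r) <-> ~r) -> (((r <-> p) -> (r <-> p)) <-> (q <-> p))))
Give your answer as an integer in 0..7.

q <-> r = 6 <-> 5 = 6
q <-> (q <-> r) = 6 <-> 6 = 7
~(q <-> (q <-> r)) = ~7 = 0
~q = ~6 = 1
q -> ~q = 6 -> 1 = 2
~p = ~5 = 2
~p <-> r = 2 <-> 5 = 4
(q -> ~q) <-> (~p <-> r) = 2 <-> 4 = 5
~(q <-> (q <-> r)) <-> ((q -> ~q) <-> (~p <-> r)) = 0 <-> 5 = 2
~(~(q <-> (q <-> r)) <-> ((q -> ~q) <-> (~p <-> r))) = ~2 = 5
p <-> r = 5 <-> 5 = 7
~(p <-> r) = ~7 = 0
~r = ~5 = 2
~(p <-> r) <-> ~r = 0 <-> 2 = 5
r <-> p = 5 <-> 5 = 7
r <-> p = 5 <-> 5 = 7
(r <-> p) -> (r <-> p) = 7 -> 7 = 7
q <-> p = 6 <-> 5 = 6
((r <-> p) -> (r <-> p)) <-> (q <-> p) = 7 <-> 6 = 6
(~(p <-> r) <-> ~r) -> (((r <-> p) -> (r <-> p)) <-> (q <-> p)) = 5 -> 6 = 7
~(~(q <-> (q <-> r)) <-> ((q -> ~q) <-> (~p <-> r))) <-> ((~(p <-> r) <-> ~r) -> (((r <-> p) -> (r <-> p)) <-> (q <-> p))) = 5 <-> 7 = 5
~(~(~(q <-> (q <-> r)) <-> ((q -> ~q) <-> (~p <-> r))) <-> ((~(p <-> r) <-> ~r) -> (((r <-> p) -> (r <-> p)) <-> (q <-> p)))) = ~5 = 2

2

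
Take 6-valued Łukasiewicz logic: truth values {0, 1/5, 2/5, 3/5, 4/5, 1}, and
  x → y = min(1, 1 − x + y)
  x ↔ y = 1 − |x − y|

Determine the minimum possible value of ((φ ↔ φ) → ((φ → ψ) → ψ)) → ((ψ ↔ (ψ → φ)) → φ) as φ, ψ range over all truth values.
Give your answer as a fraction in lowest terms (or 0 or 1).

3/5

Take φ = 0, ψ = 3/5:
φ ↔ φ = 0 ↔ 0 = 1
φ → ψ = 0 → 3/5 = 1
(φ → ψ) → ψ = 1 → 3/5 = 3/5
(φ ↔ φ) → ((φ → ψ) → ψ) = 1 → 3/5 = 3/5
ψ → φ = 3/5 → 0 = 2/5
ψ ↔ (ψ → φ) = 3/5 ↔ 2/5 = 4/5
(ψ ↔ (ψ → φ)) → φ = 4/5 → 0 = 1/5
((φ ↔ φ) → ((φ → ψ) → ψ)) → ((ψ ↔ (ψ → φ)) → φ) = 3/5 → 1/5 = 3/5
No assignment yields a value below 3/5, so this is the minimum.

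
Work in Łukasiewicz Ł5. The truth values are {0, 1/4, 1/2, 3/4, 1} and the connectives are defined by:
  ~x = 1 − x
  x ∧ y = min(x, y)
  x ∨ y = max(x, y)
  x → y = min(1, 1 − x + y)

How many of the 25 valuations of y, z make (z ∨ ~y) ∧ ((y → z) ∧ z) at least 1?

5

value 1: 5 assignments (counts)
value 3/4: 5 assignments
value 1/2: 5 assignments
value 1/4: 5 assignments
value 0: 5 assignments
So 5 of the 25 assignments meet the threshold.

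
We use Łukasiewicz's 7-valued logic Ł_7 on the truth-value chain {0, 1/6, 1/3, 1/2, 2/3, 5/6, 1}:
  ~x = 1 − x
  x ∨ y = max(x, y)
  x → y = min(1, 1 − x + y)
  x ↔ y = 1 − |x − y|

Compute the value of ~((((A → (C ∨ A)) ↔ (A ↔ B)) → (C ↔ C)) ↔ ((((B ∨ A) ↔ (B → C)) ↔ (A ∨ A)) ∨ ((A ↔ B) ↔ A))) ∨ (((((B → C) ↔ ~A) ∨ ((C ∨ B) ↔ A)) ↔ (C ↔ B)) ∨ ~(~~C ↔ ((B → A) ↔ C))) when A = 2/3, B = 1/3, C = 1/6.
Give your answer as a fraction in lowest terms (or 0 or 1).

5/6

C ∨ A = 1/6 ∨ 2/3 = 2/3
A → (C ∨ A) = 2/3 → 2/3 = 1
A ↔ B = 2/3 ↔ 1/3 = 2/3
(A → (C ∨ A)) ↔ (A ↔ B) = 1 ↔ 2/3 = 2/3
C ↔ C = 1/6 ↔ 1/6 = 1
((A → (C ∨ A)) ↔ (A ↔ B)) → (C ↔ C) = 2/3 → 1 = 1
B ∨ A = 1/3 ∨ 2/3 = 2/3
B → C = 1/3 → 1/6 = 5/6
(B ∨ A) ↔ (B → C) = 2/3 ↔ 5/6 = 5/6
A ∨ A = 2/3 ∨ 2/3 = 2/3
((B ∨ A) ↔ (B → C)) ↔ (A ∨ A) = 5/6 ↔ 2/3 = 5/6
A ↔ B = 2/3 ↔ 1/3 = 2/3
(A ↔ B) ↔ A = 2/3 ↔ 2/3 = 1
(((B ∨ A) ↔ (B → C)) ↔ (A ∨ A)) ∨ ((A ↔ B) ↔ A) = 5/6 ∨ 1 = 1
(((A → (C ∨ A)) ↔ (A ↔ B)) → (C ↔ C)) ↔ ((((B ∨ A) ↔ (B → C)) ↔ (A ∨ A)) ∨ ((A ↔ B) ↔ A)) = 1 ↔ 1 = 1
~((((A → (C ∨ A)) ↔ (A ↔ B)) → (C ↔ C)) ↔ ((((B ∨ A) ↔ (B → C)) ↔ (A ∨ A)) ∨ ((A ↔ B) ↔ A))) = ~1 = 0
B → C = 1/3 → 1/6 = 5/6
~A = ~2/3 = 1/3
(B → C) ↔ ~A = 5/6 ↔ 1/3 = 1/2
C ∨ B = 1/6 ∨ 1/3 = 1/3
(C ∨ B) ↔ A = 1/3 ↔ 2/3 = 2/3
((B → C) ↔ ~A) ∨ ((C ∨ B) ↔ A) = 1/2 ∨ 2/3 = 2/3
C ↔ B = 1/6 ↔ 1/3 = 5/6
(((B → C) ↔ ~A) ∨ ((C ∨ B) ↔ A)) ↔ (C ↔ B) = 2/3 ↔ 5/6 = 5/6
~C = ~1/6 = 5/6
~~C = ~5/6 = 1/6
B → A = 1/3 → 2/3 = 1
(B → A) ↔ C = 1 ↔ 1/6 = 1/6
~~C ↔ ((B → A) ↔ C) = 1/6 ↔ 1/6 = 1
~(~~C ↔ ((B → A) ↔ C)) = ~1 = 0
((((B → C) ↔ ~A) ∨ ((C ∨ B) ↔ A)) ↔ (C ↔ B)) ∨ ~(~~C ↔ ((B → A) ↔ C)) = 5/6 ∨ 0 = 5/6
~((((A → (C ∨ A)) ↔ (A ↔ B)) → (C ↔ C)) ↔ ((((B ∨ A) ↔ (B → C)) ↔ (A ∨ A)) ∨ ((A ↔ B) ↔ A))) ∨ (((((B → C) ↔ ~A) ∨ ((C ∨ B) ↔ A)) ↔ (C ↔ B)) ∨ ~(~~C ↔ ((B → A) ↔ C))) = 0 ∨ 5/6 = 5/6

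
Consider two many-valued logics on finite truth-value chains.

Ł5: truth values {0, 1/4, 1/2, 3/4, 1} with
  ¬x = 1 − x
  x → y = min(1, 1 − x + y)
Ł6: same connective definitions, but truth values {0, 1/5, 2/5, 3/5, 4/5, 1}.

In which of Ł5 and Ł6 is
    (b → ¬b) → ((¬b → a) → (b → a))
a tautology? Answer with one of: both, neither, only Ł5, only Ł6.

both

In Ł5: every assignment gives 1 — tautology.
In Ł6: every assignment gives 1 — tautology.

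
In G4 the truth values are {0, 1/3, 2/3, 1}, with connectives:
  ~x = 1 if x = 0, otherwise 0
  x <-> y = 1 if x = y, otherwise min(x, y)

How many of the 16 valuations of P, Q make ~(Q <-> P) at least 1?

6

P = 0, Q = 0 ↦ 0  <
P = 0, Q = 1/3 ↦ 1  ≥
P = 0, Q = 2/3 ↦ 1  ≥
P = 0, Q = 1 ↦ 1  ≥
P = 1/3, Q = 0 ↦ 1  ≥
P = 1/3, Q = 1/3 ↦ 0  <
P = 1/3, Q = 2/3 ↦ 0  <
P = 1/3, Q = 1 ↦ 0  <
P = 2/3, Q = 0 ↦ 1  ≥
P = 2/3, Q = 1/3 ↦ 0  <
P = 2/3, Q = 2/3 ↦ 0  <
P = 2/3, Q = 1 ↦ 0  <
P = 1, Q = 0 ↦ 1  ≥
P = 1, Q = 1/3 ↦ 0  <
P = 1, Q = 2/3 ↦ 0  <
P = 1, Q = 1 ↦ 0  <
So 6 of the 16 assignments meet the threshold.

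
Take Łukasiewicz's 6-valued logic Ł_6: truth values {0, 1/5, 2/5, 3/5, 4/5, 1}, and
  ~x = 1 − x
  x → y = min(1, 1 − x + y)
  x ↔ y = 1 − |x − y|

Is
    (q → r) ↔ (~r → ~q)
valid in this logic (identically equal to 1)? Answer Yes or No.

Yes

At q = 3/5, r = 1/5, for instance:
q → r = 3/5 → 1/5 = 3/5
~r = ~1/5 = 4/5
~q = ~3/5 = 2/5
~r → ~q = 4/5 → 2/5 = 3/5
(q → r) ↔ (~r → ~q) = 3/5 ↔ 3/5 = 1
and checking the remaining 35 assignments likewise gives ≥ 1 in every case.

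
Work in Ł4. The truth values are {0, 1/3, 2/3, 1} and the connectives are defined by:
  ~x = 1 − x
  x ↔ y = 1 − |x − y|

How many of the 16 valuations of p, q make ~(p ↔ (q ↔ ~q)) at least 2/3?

6

p = 0, q = 0 ↦ 0  <
p = 0, q = 1/3 ↦ 2/3  ≥
p = 0, q = 2/3 ↦ 2/3  ≥
p = 0, q = 1 ↦ 0  <
p = 1/3, q = 0 ↦ 1/3  <
p = 1/3, q = 1/3 ↦ 1/3  <
p = 1/3, q = 2/3 ↦ 1/3  <
p = 1/3, q = 1 ↦ 1/3  <
p = 2/3, q = 0 ↦ 2/3  ≥
p = 2/3, q = 1/3 ↦ 0  <
p = 2/3, q = 2/3 ↦ 0  <
p = 2/3, q = 1 ↦ 2/3  ≥
p = 1, q = 0 ↦ 1  ≥
p = 1, q = 1/3 ↦ 1/3  <
p = 1, q = 2/3 ↦ 1/3  <
p = 1, q = 1 ↦ 1  ≥
So 6 of the 16 assignments meet the threshold.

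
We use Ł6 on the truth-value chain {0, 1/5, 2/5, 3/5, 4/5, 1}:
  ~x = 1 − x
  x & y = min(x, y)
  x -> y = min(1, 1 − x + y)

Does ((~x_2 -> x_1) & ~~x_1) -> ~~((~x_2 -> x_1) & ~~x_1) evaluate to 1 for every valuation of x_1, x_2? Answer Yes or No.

Yes

At x_1 = 0, x_2 = 1/5, for instance:
~x_2 = ~1/5 = 4/5
~x_2 -> x_1 = 4/5 -> 0 = 1/5
~x_1 = ~0 = 1
~~x_1 = ~1 = 0
(~x_2 -> x_1) & ~~x_1 = 1/5 & 0 = 0
~((~x_2 -> x_1) & ~~x_1) = ~0 = 1
~~((~x_2 -> x_1) & ~~x_1) = ~1 = 0
((~x_2 -> x_1) & ~~x_1) -> ~~((~x_2 -> x_1) & ~~x_1) = 0 -> 0 = 1
and checking the remaining 35 assignments likewise gives ≥ 1 in every case.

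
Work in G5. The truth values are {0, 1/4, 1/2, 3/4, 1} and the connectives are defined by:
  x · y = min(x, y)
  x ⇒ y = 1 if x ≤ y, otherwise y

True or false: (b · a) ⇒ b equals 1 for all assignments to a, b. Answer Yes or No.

Yes

At a = 1/4, b = 0, for instance:
b · a = 0 · 1/4 = 0
(b · a) ⇒ b = 0 ⇒ 0 = 1
and checking the remaining 24 assignments likewise gives ≥ 1 in every case.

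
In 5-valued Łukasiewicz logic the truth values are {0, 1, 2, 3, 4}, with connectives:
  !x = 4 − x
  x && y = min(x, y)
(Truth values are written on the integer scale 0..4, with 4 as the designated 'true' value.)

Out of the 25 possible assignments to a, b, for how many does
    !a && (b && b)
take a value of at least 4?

value 4: 1 assignment (counts)
value 3: 3 assignments
value 2: 5 assignments
value 1: 7 assignments
value 0: 9 assignments
So 1 of the 25 assignments meets the threshold.

1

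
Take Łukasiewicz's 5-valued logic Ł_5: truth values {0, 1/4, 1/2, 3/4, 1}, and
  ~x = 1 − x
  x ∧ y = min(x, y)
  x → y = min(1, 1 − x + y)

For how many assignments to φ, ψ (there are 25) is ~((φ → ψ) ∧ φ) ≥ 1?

value 1: 6 assignments (counts)
value 3/4: 7 assignments
value 1/2: 7 assignments
value 1/4: 4 assignments
value 0: 1 assignment
So 6 of the 25 assignments meet the threshold.

6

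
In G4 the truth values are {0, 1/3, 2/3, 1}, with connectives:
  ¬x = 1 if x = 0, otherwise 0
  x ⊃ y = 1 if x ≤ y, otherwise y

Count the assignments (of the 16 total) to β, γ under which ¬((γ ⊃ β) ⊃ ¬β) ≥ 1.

β = 0, γ = 0 ↦ 0  <
β = 0, γ = 1/3 ↦ 0  <
β = 0, γ = 2/3 ↦ 0  <
β = 0, γ = 1 ↦ 0  <
β = 1/3, γ = 0 ↦ 1  ≥
β = 1/3, γ = 1/3 ↦ 1  ≥
β = 1/3, γ = 2/3 ↦ 1  ≥
β = 1/3, γ = 1 ↦ 1  ≥
β = 2/3, γ = 0 ↦ 1  ≥
β = 2/3, γ = 1/3 ↦ 1  ≥
β = 2/3, γ = 2/3 ↦ 1  ≥
β = 2/3, γ = 1 ↦ 1  ≥
β = 1, γ = 0 ↦ 1  ≥
β = 1, γ = 1/3 ↦ 1  ≥
β = 1, γ = 2/3 ↦ 1  ≥
β = 1, γ = 1 ↦ 1  ≥
So 12 of the 16 assignments meet the threshold.

12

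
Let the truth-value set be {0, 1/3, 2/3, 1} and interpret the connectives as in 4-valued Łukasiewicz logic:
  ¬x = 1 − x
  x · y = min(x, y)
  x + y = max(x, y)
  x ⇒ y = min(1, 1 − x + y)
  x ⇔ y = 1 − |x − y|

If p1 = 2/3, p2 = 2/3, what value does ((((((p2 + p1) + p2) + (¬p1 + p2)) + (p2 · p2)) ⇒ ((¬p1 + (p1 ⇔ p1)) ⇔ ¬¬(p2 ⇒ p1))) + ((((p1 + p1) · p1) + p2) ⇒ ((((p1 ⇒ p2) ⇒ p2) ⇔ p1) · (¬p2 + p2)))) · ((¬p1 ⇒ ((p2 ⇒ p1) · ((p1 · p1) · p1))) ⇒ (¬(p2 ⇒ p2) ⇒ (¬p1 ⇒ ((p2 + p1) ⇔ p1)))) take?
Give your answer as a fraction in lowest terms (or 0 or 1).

1

p2 + p1 = 2/3 + 2/3 = 2/3
(p2 + p1) + p2 = 2/3 + 2/3 = 2/3
¬p1 = ¬2/3 = 1/3
¬p1 + p2 = 1/3 + 2/3 = 2/3
((p2 + p1) + p2) + (¬p1 + p2) = 2/3 + 2/3 = 2/3
p2 · p2 = 2/3 · 2/3 = 2/3
(((p2 + p1) + p2) + (¬p1 + p2)) + (p2 · p2) = 2/3 + 2/3 = 2/3
¬p1 = ¬2/3 = 1/3
p1 ⇔ p1 = 2/3 ⇔ 2/3 = 1
¬p1 + (p1 ⇔ p1) = 1/3 + 1 = 1
p2 ⇒ p1 = 2/3 ⇒ 2/3 = 1
¬(p2 ⇒ p1) = ¬1 = 0
¬¬(p2 ⇒ p1) = ¬0 = 1
(¬p1 + (p1 ⇔ p1)) ⇔ ¬¬(p2 ⇒ p1) = 1 ⇔ 1 = 1
((((p2 + p1) + p2) + (¬p1 + p2)) + (p2 · p2)) ⇒ ((¬p1 + (p1 ⇔ p1)) ⇔ ¬¬(p2 ⇒ p1)) = 2/3 ⇒ 1 = 1
p1 + p1 = 2/3 + 2/3 = 2/3
(p1 + p1) · p1 = 2/3 · 2/3 = 2/3
((p1 + p1) · p1) + p2 = 2/3 + 2/3 = 2/3
p1 ⇒ p2 = 2/3 ⇒ 2/3 = 1
(p1 ⇒ p2) ⇒ p2 = 1 ⇒ 2/3 = 2/3
((p1 ⇒ p2) ⇒ p2) ⇔ p1 = 2/3 ⇔ 2/3 = 1
¬p2 = ¬2/3 = 1/3
¬p2 + p2 = 1/3 + 2/3 = 2/3
(((p1 ⇒ p2) ⇒ p2) ⇔ p1) · (¬p2 + p2) = 1 · 2/3 = 2/3
(((p1 + p1) · p1) + p2) ⇒ ((((p1 ⇒ p2) ⇒ p2) ⇔ p1) · (¬p2 + p2)) = 2/3 ⇒ 2/3 = 1
(((((p2 + p1) + p2) + (¬p1 + p2)) + (p2 · p2)) ⇒ ((¬p1 + (p1 ⇔ p1)) ⇔ ¬¬(p2 ⇒ p1))) + ((((p1 + p1) · p1) + p2) ⇒ ((((p1 ⇒ p2) ⇒ p2) ⇔ p1) · (¬p2 + p2))) = 1 + 1 = 1
¬p1 = ¬2/3 = 1/3
p2 ⇒ p1 = 2/3 ⇒ 2/3 = 1
p1 · p1 = 2/3 · 2/3 = 2/3
(p1 · p1) · p1 = 2/3 · 2/3 = 2/3
(p2 ⇒ p1) · ((p1 · p1) · p1) = 1 · 2/3 = 2/3
¬p1 ⇒ ((p2 ⇒ p1) · ((p1 · p1) · p1)) = 1/3 ⇒ 2/3 = 1
p2 ⇒ p2 = 2/3 ⇒ 2/3 = 1
¬(p2 ⇒ p2) = ¬1 = 0
¬p1 = ¬2/3 = 1/3
p2 + p1 = 2/3 + 2/3 = 2/3
(p2 + p1) ⇔ p1 = 2/3 ⇔ 2/3 = 1
¬p1 ⇒ ((p2 + p1) ⇔ p1) = 1/3 ⇒ 1 = 1
¬(p2 ⇒ p2) ⇒ (¬p1 ⇒ ((p2 + p1) ⇔ p1)) = 0 ⇒ 1 = 1
(¬p1 ⇒ ((p2 ⇒ p1) · ((p1 · p1) · p1))) ⇒ (¬(p2 ⇒ p2) ⇒ (¬p1 ⇒ ((p2 + p1) ⇔ p1))) = 1 ⇒ 1 = 1
((((((p2 + p1) + p2) + (¬p1 + p2)) + (p2 · p2)) ⇒ ((¬p1 + (p1 ⇔ p1)) ⇔ ¬¬(p2 ⇒ p1))) + ((((p1 + p1) · p1) + p2) ⇒ ((((p1 ⇒ p2) ⇒ p2) ⇔ p1) · (¬p2 + p2)))) · ((¬p1 ⇒ ((p2 ⇒ p1) · ((p1 · p1) · p1))) ⇒ (¬(p2 ⇒ p2) ⇒ (¬p1 ⇒ ((p2 + p1) ⇔ p1)))) = 1 · 1 = 1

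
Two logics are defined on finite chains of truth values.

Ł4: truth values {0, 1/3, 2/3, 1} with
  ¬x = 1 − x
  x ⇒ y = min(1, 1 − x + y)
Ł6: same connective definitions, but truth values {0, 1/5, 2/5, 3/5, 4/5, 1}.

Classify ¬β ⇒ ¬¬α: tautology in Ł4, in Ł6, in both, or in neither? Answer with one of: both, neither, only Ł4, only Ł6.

neither

In Ł4: at α = 0, β = 0 the value is 0 — not a tautology.
In Ł6: at α = 0, β = 0 the value is 0 — not a tautology.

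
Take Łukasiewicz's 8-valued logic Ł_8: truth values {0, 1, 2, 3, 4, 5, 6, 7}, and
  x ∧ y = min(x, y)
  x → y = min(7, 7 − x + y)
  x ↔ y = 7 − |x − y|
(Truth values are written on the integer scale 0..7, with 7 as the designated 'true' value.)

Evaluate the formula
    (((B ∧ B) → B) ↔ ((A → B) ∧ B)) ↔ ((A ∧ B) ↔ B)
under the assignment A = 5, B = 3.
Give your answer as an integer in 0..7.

B ∧ B = 3 ∧ 3 = 3
(B ∧ B) → B = 3 → 3 = 7
A → B = 5 → 3 = 5
(A → B) ∧ B = 5 ∧ 3 = 3
((B ∧ B) → B) ↔ ((A → B) ∧ B) = 7 ↔ 3 = 3
A ∧ B = 5 ∧ 3 = 3
(A ∧ B) ↔ B = 3 ↔ 3 = 7
(((B ∧ B) → B) ↔ ((A → B) ∧ B)) ↔ ((A ∧ B) ↔ B) = 3 ↔ 7 = 3

3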